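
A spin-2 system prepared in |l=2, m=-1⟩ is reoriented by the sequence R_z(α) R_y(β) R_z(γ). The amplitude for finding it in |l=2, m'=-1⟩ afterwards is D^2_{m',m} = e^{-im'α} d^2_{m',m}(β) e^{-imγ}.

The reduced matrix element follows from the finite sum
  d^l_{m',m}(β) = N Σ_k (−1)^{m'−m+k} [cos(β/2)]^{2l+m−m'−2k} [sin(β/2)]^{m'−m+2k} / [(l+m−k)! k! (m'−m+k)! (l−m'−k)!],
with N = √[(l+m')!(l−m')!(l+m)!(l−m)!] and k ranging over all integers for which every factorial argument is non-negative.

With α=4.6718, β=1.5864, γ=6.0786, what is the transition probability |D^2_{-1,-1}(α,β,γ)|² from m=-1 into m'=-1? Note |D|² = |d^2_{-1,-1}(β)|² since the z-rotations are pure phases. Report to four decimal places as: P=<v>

Split into d^2_{-1,-1}(β=1.5864) × two z-phases.
c=cos(1.586400/2)=0.701569, s=sin(1.586400/2)=0.712602; N=√[1·6·1·6]=6.000000
Admissible k: 0..1 (factorial args all ≥0)
  k=0: (−1)^0·6.0000/(6)·0.7016^4·0.7126^0 = +0.242259
  k=1: (−1)^1·6.0000/(2)·0.7016^2·0.7126^2 = -0.749817
d^2_{-1,-1}(1.5864) = +0.242259 -0.749817 = -0.507558
|D^2_{-1,-1}|² = |d^2_{-1,-1}(β)|² = (-0.507558)² = 0.257615 (the z-rotation phases have unit modulus)

P=0.2576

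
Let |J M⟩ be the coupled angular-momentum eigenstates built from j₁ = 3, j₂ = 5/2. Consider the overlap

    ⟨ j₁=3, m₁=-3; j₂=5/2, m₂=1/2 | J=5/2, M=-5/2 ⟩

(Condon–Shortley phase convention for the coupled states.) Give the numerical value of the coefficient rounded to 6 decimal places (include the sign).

-0.487950

j₁+j₂−J=3  J+j₁−j₂=3  J−j₁+j₂=2  j₁+j₂+J+1=9
(j₁±m₁, j₂±m₂, J±M) = (0,6,3,2,0,5)
P² = 8640/7
sum k=3..3:
  [3] −1/72 = -1/72
S = -1/72
C² = P²·S² = 5/21 ; C = -0.487950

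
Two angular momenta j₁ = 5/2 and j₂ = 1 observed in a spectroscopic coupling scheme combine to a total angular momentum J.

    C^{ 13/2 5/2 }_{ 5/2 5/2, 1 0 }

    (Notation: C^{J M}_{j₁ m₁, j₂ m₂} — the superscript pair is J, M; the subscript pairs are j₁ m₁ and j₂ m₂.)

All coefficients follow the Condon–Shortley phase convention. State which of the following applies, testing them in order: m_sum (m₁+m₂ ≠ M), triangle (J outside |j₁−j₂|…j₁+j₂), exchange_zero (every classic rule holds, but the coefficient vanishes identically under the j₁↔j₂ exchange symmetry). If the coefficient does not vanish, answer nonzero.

triangle

m-sum: m₁+m₂ = 5/2+0 = 5/2, M = 5/2  ✓
triangle: need |j₁−j₂| ≤ J ≤ j₁+j₂, i.e. J ∈ [3/2, 7/2]; J = 13/2 is outside ✗ ⇒ coefficient is 0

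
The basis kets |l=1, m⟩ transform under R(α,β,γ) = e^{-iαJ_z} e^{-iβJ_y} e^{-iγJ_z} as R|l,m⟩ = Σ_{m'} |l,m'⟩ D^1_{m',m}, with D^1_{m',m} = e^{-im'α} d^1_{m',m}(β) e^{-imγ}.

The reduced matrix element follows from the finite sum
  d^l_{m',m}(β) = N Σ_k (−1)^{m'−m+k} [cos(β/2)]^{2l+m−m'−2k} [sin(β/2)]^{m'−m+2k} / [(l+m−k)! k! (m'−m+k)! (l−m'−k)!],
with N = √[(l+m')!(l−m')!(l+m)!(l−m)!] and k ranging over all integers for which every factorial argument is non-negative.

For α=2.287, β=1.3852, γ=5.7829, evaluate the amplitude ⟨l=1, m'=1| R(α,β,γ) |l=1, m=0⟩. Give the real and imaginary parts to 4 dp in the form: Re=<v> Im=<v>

Split into d^1_{1,0}(β=1.3852) × two z-phases.
Half-angle: c=0.769588, s=0.638540. N=√(2·1·1·1)=1.414214
The bounds max(0,m−m')=0 and min(l+m,l−m')=0 give 1 term
  k=0: (−1)^1·1.4142/(1)·0.7696^1·0.6385^1 = -0.694963
d^1_{1,0}(1.3852) = -0.694963
D = (-0.656526-0.754304i)·(-0.694963)·(+1.000000+0.000000i) = +0.456261+0.524213i

Re=0.4563 Im=0.5242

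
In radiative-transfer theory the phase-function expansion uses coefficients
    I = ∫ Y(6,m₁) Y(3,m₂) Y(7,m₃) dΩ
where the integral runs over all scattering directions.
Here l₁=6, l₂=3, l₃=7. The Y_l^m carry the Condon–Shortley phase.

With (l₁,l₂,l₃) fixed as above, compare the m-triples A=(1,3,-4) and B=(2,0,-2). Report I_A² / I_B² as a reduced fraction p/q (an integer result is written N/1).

275/49

l's match ⇒ only the (l;m) 3-j factors differ between A and B.
A: triangle coeff Δ(6,3,7) = 1/2042040; Σ_t [2,2]: t=2:+1/1451520 = 1/1451520; (3j)²=75/3094 [(6 3 7; 1 3 -4)], sign=-1
B: triangle coeff Δ(6,3,7) = 1/2042040; Σ_t [0,2]: t=0:+1/207360 t=1:−1/120960 t=2:+1/967680 = -1/414720; (3j)²=21/4862 [(6 3 7; 2 0 -2)], sign=+1
I_A²/I_B² = (75/3094)/(21/4862) = 275/49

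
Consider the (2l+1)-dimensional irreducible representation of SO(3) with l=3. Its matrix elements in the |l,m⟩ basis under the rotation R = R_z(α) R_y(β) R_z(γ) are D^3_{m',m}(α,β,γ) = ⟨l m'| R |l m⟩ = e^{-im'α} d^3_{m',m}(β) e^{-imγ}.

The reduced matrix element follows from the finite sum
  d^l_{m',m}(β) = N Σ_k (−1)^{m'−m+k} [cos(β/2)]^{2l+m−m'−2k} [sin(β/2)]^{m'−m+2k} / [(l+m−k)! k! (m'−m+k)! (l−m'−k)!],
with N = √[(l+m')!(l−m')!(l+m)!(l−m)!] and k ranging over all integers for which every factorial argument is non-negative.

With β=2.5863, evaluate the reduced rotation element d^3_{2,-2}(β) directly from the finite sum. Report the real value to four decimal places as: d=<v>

d^3_{2,-2}(β=2.5863) via the finite sum:
Half-angle: c=0.274093, s=0.961703. N=√(120·1·1·120)=120.000000
The bounds max(0,m−m')=0 and min(l+m,l−m')=1 give 2 terms
  k=0: (−1)^4·120.0000/(24)·0.2741^2·0.9617^4 = +0.321314
  k=1: (−1)^5·120.0000/(120)·0.2741^0·0.9617^6 = -0.791127
d^3_{2,-2}(2.5863) = +0.321314 -0.791127 = -0.469813

d=-0.4698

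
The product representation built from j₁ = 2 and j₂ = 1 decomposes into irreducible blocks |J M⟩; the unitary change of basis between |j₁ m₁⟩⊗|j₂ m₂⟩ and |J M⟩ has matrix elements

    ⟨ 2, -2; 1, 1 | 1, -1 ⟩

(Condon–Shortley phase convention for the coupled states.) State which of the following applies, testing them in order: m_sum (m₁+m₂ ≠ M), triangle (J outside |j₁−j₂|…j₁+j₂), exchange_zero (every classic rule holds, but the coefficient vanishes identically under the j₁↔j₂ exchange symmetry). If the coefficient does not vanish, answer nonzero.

m-sum: m₁+m₂ = -2+1 = -1, M = -1  ✓
triangle: |j₁−j₂| = 1 ≤ J = 1 ≤ j₁+j₂ = 3  ✓
exchange: j₁≠j₂ or m₁≠m₂ — the exchange symmetry imposes no constraint here
value check: CG = +√(3/5) = +0.774597 ≠ 0

nonzero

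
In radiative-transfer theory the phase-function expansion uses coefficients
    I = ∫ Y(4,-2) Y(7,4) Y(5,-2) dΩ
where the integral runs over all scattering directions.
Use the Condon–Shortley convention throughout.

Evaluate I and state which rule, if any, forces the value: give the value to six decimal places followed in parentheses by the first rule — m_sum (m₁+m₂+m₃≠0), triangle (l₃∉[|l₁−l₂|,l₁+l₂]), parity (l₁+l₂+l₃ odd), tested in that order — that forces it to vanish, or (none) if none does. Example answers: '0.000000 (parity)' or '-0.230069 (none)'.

Rules hold: Σm=0, L=16 even, 3≤5≤11.
N = 9·15·11 = 1485
Δ = 6!·2!·8!/17! = 1/6126120
Racah Σ t=2..4: t=2:+1/69120 t=3:−1/20736 t=4:+1/69120 = -1/51840
⇒ 3j(4 7 5; 0 0 0)² = 280/21879, sgn +1
Racah Σ t=4..6: t=4:+1/483840 t=5:−1/172800 t=6:+1/1036800 = -1/362880
⇒ 3j(4 7 5; -2 4 -2)² = 20/1547, sgn +1
4πI² = N·(3j₀)²·(3jₘ)² = 12000/48841
I = +1·√(0.245695/4π) = 0.13982777
No selection rule forces the value: the integral is nonzero (none).

0.139828 (none)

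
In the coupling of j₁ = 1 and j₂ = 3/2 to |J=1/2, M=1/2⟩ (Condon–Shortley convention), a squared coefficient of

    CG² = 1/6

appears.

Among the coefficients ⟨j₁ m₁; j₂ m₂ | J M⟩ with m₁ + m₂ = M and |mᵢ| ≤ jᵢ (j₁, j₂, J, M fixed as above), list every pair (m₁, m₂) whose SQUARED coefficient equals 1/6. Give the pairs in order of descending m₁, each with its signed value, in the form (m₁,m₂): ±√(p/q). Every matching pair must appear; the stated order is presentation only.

(1,-1/2): +√(1/6)

Admissible pairs with m₁+m₂ = M = 1/2: (-1,3/2), (0,1/2), (1,-1/2)
  (m₁,m₂)=(1,-1/2): CG² = 1/6, CG = +√(1/6)   ← matches the target
  (m₁,m₂)=(0,1/2): CG² = 1/3, CG = −√(1/3)
  (m₁,m₂)=(-1,3/2): CG² = 1/2, CG = +√(1/2)
Pairs with CG² = 1/6: (1,-1/2): +√(1/6)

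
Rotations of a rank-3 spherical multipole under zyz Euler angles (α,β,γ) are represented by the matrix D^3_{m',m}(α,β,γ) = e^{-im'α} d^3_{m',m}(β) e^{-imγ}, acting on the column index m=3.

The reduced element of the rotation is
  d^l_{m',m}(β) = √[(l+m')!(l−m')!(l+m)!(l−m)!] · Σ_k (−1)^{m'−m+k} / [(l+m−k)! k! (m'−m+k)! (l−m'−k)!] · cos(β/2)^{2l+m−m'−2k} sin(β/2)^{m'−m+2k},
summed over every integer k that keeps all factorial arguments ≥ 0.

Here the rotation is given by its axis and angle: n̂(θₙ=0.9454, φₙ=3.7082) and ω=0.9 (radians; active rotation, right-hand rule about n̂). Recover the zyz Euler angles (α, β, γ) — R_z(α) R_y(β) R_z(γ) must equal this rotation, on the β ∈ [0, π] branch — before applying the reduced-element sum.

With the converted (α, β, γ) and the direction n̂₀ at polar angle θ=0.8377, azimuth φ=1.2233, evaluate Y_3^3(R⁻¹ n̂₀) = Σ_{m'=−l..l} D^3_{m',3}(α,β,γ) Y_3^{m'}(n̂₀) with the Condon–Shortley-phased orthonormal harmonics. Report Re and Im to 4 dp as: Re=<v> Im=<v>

Axis–angle → zyz. n̂ = (sinθₙcosφₙ, sinθₙsinφₙ, cosθₙ) = (-0.684036, -0.435178, +0.585419), ω = 0.9000.
R = I cosω + sinω [n̂]ₓ + (1−cosω) n̂n̂ᵀ gives
  R = [+0.798660, -0.345936, -0.492412; +0.571212, +0.693270, +0.439424; +0.189362, -0.632223, +0.751290]
β = atan2(√(R₁₃²+R₂₃²), R₃₃) = 0.720782; α = atan2(R₂₃, R₁₃) mod 2π = 2.412997; γ = atan2(R₃₂, −R₃₁) mod 2π = 4.421375
Need the full column D^3_{m',3} for m'=−3..3 at α=2.4130, β=0.7208, γ=4.4214.
cos(β/2)=0.935759, sin(β/2)=0.352640
d^3_{-3,3}: single k=6 term ⇒ +0.001923;  D = +0.001859+0.000491i
d^3_{-2,3}: single k=5 term ⇒ +0.012500;  D = -0.006893-0.010427i
d^3_{-1,3}: single k=4 term ⇒ +0.052445;  D = -0.007549+0.051898i
d^3_{0,3}: single k=3 term ⇒ +0.160695;  D = +0.123138-0.103246i
d^3_{1,3}: single k=2 term ⇒ +0.369288;  D = -0.369112-0.011387i
d^3_{2,3}: single k=1 term ⇒ +0.619766;  D = +0.449469+0.426717i
d^3_{3,3}: single k=0 term ⇒ +0.671404;  D = -0.055505-0.669106i
Y_3^{m'}(θ=0.8377,φ=1.2233) and Σ D·Y over m':
  (+0.0019+0.0005i)·(-0.1479+0.0863i)  (-0.0069-0.0104i)·(-0.2901-0.2418i)  (-0.0075+0.0519i)·(+0.1013-0.2798i)  (+0.1231-0.1032i)·(-0.1900+0.0000i)  (-0.3691-0.0114i)·(-0.1013-0.2798i)  (+0.4495+0.4267i)·(-0.2901+0.2418i)  (-0.0555-0.6691i)·(+0.1479+0.0863i)
Y_3^3(R⁻¹ n̂) = -0.160301+0.017389i

Re=-0.1603 Im=0.0174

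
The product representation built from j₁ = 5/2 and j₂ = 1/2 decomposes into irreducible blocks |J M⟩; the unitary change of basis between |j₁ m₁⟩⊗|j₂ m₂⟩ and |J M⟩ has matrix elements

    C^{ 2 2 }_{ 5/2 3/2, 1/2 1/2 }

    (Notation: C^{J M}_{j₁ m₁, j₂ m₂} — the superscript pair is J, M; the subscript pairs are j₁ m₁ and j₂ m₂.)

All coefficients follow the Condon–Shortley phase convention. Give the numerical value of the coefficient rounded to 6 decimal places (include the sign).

−√(1/6) = -0.408248

triangle: 1!*4!*0!/6! = 24/720
(j±m)!: 4!*1!*1!*0!*4!*0! = 576
prefactor² = (2J+1)*Δ*N² = 96
  k=1: −1/(1!*0!*0!*0!*4!*0!) = -1/24
Σ = -1/24  ⇒  CG² = 96*(-1/24)² = 1/6
CG = −√(1/6) = -0.408248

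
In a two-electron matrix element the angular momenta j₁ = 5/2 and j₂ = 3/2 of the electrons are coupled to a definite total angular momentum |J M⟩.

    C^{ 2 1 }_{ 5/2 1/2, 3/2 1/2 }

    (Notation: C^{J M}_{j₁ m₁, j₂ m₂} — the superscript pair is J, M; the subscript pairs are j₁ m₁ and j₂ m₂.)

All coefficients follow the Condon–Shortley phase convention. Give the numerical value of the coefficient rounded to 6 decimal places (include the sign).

-0.545545  (= −√(25/84))

√[5·2!3!1!/7! · 3!2!2!1!3!1!] = √(12/7)
  +(−1)^1/∏(1,1,1,1,2,0)! = -1/2  (running -1/2)
  +(−1)^2/∏(2,0,0,0,3,1)! = 1/12  (running -5/12)
⟨..|..⟩ = √(12/7)·(-5/12) = -0.545545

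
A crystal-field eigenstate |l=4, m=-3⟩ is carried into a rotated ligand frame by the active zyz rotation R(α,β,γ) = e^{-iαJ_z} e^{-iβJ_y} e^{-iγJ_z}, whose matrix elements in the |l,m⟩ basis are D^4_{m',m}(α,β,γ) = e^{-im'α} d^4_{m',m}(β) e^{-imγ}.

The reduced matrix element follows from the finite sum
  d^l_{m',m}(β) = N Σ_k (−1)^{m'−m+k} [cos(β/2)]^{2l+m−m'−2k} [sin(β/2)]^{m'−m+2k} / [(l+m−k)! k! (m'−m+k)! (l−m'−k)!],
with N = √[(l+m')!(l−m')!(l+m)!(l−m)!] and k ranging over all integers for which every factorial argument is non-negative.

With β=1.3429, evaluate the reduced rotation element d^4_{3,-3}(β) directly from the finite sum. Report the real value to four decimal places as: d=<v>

d^4_{3,-3}(β=1.3429) via the finite sum:
Half-angle: c=0.782920, s=0.622122. N=√(5040·1·1·5040)=5040.000000
Admissible k: 0..1 (factorial args all ≥0)
  k=0: (−1)^6·5040.0000/(720)·0.7829^2·0.6221^6 = +0.248763
  k=1: (−1)^7·5040.0000/(5040)·0.7829^0·0.6221^8 = -0.022439
d^4_{3,-3}(1.3429) = +0.248763 -0.022439 = +0.226324

d=0.2263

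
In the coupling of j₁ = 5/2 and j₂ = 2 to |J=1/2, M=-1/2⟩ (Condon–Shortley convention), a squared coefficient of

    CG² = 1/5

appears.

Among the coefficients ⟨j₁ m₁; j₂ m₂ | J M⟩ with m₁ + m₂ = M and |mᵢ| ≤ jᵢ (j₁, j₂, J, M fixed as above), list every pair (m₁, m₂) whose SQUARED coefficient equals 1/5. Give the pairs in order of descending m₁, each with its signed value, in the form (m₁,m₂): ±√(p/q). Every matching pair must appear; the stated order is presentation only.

(-1/2,0): +√(1/5)

Admissible pairs with m₁+m₂ = M = -1/2: (-5/2,2), (-3/2,1), (-1/2,0), (1/2,-1), (3/2,-2)
  (m₁,m₂)=(3/2,-2): CG² = 1/15, CG = +√(1/15)
  (m₁,m₂)=(1/2,-1): CG² = 2/15, CG = −√(2/15)
  (m₁,m₂)=(-1/2,0): CG² = 1/5, CG = +√(1/5)   ← matches the target
  (m₁,m₂)=(-3/2,1): CG² = 4/15, CG = −√(4/15)
  (m₁,m₂)=(-5/2,2): CG² = 1/3, CG = +√(1/3)
Pairs with CG² = 1/5: (-1/2,0): +√(1/5)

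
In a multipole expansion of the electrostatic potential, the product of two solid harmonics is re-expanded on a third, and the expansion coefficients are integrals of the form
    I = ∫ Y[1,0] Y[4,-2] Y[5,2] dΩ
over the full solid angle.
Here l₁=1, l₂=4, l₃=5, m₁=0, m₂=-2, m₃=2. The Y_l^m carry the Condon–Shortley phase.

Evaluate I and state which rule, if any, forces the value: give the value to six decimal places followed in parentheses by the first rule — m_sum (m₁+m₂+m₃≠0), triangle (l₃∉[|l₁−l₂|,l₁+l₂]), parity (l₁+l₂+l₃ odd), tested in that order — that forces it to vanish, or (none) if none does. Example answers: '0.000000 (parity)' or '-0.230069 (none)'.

Rules hold: Σm=0, L=10 even, 3≤5≤5.
N = 3·9·11 = 297
Δ = 0!·2!·8!/11! = 1/495
Racah Σ t=0..0: t=0:+1/576 = 1/576
⇒ 3j(1 4 5; 0 0 0)² = 5/99, sgn -1
Racah Σ t=0..0: t=0:+1/1440 = 1/1440
⇒ 3j(1 4 5; 0 -2 2)² = 7/165, sgn -1
4πI² = N·(3j₀)²·(3jₘ)² = 7/11
I = +1·√(0.636364/4π) = 0.22503380
No selection rule forces the value: the integral is nonzero (none).

0.225034 (none)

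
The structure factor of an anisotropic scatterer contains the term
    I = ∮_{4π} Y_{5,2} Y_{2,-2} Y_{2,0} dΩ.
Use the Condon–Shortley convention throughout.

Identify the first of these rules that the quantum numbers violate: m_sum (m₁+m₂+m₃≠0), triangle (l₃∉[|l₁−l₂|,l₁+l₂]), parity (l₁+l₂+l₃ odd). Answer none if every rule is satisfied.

Σmᵢ = 0  ✓
l₃∈[|l₁−l₂|,l₁+l₂]=[3,7] required, l₃=2 fails  ✗
Σlᵢ = 9 ⇒ odd

triangle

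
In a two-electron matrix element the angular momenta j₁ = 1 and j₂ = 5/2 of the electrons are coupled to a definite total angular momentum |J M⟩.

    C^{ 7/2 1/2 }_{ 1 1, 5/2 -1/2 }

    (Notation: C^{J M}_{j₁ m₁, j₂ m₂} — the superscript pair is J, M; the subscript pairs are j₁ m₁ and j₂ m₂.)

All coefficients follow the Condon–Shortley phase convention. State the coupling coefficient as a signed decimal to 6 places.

√[8·0!2!5!/8! · 2!0!2!3!4!3!] = √(1152/7)
  +(−1)^0/∏(0,0,0,2,2,3)! = 1/24  (running 1/24)
⟨..|..⟩ = √(1152/7)·(1/24) = +0.534522

+√(2/7) ≈ +0.534522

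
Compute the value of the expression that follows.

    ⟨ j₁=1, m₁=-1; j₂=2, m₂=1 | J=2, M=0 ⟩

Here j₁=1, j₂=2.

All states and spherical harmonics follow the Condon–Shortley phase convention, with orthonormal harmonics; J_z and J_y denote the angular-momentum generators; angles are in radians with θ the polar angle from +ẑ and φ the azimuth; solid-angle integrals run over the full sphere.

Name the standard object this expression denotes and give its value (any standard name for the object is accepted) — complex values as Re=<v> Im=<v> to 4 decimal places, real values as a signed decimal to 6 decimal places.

This is a Clebsch–Gordan (vector-coupling) coefficient.
triangle: 1!·1!·3!/6! = 6/720
(j±m)!: 0!·2!·3!·1!·2!·2! = 48
prefactor² = (2J+1)·Δ·N² = 2
  k=1: −1/(1!·0!·1!·2!·0!·1!) = -1/2
Σ = -1/2  ⇒  CG² = 2·(-1/2)² = 1/2
CG = −√(1/2) = -0.707107

Clebsch–Gordan coefficient, −√(1/2) ≈ -0.707107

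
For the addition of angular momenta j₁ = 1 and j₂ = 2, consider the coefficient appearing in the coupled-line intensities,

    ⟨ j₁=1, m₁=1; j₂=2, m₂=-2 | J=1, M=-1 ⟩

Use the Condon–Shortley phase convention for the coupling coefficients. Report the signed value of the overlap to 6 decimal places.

√[3·2!0!2!/5! · 2!0!0!4!0!2!] = √(48/5)
  +(−1)^0/∏(0,2,0,0,0,2)! = 1/4  (running 1/4)
⟨..|..⟩ = √(48/5)·(1/4) = +0.774597

+√(3/5) ≈ +0.774597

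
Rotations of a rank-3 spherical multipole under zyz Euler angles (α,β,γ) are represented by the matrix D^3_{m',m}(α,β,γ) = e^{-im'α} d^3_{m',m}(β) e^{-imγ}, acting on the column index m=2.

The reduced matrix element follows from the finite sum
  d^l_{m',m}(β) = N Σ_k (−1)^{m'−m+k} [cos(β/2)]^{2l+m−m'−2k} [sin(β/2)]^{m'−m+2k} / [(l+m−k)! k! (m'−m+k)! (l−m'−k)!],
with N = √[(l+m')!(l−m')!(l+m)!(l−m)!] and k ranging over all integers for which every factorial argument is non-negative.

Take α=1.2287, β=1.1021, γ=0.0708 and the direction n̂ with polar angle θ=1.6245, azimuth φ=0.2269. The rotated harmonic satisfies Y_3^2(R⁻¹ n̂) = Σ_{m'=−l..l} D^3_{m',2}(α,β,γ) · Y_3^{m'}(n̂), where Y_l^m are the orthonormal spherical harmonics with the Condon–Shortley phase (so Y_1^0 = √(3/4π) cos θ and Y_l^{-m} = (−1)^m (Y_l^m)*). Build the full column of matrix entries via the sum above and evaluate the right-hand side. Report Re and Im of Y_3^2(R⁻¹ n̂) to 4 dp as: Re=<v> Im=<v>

Need the full column D^3_{m',2} for m'=−3..3 at α=1.2287, β=1.1021, γ=0.0708.
cos(β/2)=0.851975, sin(β/2)=0.523582
d^3_{-3,2}: single k=5 term ⇒ +0.082116;  D = -0.075540-0.032197i
d^3_{-2,2}: k∈[4..5] ⇒ +0.272749 -0.020602 = +0.252147;  D = -0.170949+0.185350i
d^3_{-1,2}: k∈[3..4] ⇒ +0.561391 -0.106011 = +0.455380;  D = +0.211776+0.403139i
d^3_{0,2}: k∈[2..3] ⇒ +0.791112 -0.298781 = +0.492331;  D = +0.487403-0.069481i
d^3_{1,2}: k∈[1..2] ⇒ +0.743224 -0.561391 = +0.181833;  D = +0.036213-0.178191i
d^3_{2,2}: k∈[0..1] ⇒ +0.382439 -0.722183 = -0.339745;  D = +0.290948+0.175430i
d^3_{3,2}: single k=0 term ⇒ -0.575699;  D = +0.445428-0.364723i
Y_3^{m'}(θ=1.6245,φ=0.2269) and Σ D·Y over m':
  (-0.0755-0.0322i)·(+0.3228-0.2614i)  (-0.1709+0.1853i)·(-0.0492+0.0240i)  (+0.2118+0.4031i)·(-0.3099+0.0716i)  (+0.4874-0.0695i)·(+0.0598+0.0000i)  (+0.0362-0.1782i)·(+0.3099+0.0716i)  (+0.2909+0.1754i)·(-0.0492-0.0240i)  (+0.4454-0.3647i)·(-0.3228-0.2614i)
Y_3^2(R⁻¹ n̂) = -0.319452-0.184738i

Re=-0.3195 Im=-0.1847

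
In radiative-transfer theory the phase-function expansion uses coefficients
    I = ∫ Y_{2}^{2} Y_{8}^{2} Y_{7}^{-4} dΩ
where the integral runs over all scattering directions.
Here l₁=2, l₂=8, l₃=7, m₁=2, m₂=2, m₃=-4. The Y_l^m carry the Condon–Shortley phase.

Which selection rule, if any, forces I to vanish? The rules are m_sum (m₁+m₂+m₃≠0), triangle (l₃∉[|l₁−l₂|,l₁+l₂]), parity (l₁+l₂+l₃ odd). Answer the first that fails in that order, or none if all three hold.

azimuthal sum: 2 + 2 − 4 = 0  ✓
6 ≤ 7 ≤ 10 (triangle on l)  ✓
L = 2 + 8 + 7 = 17 (odd)  ✗

parity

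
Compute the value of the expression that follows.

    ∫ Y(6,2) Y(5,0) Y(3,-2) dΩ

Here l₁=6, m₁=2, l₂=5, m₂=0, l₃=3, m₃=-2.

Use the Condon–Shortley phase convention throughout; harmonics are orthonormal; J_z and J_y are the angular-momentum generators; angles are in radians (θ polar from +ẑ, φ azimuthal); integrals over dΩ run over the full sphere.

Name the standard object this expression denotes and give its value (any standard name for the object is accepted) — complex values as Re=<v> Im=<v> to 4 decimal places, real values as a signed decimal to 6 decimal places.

Gaunt coefficient, -0.077843

This is a Gaunt coefficient — the integral of a triple product of spherical harmonics over the sphere.
Checks pass: Σm=0; 14 even; l₃=3∈[1,11].
(2·6+1)(2·5+1)(2·3+1) = 1001
Δ: 8! 4! 2! / 15! → 1/675675
sum: t=3:−1/8640 t=4:+1/2304 t=5:−1/8640 = 7/34560
3j²(6 5 3; 0 0 0) = Δ·Π!·Σ² = 7/429  (sign -1)
sum: t=3:−1/8640 t=4:+1/13824 = -1/23040
3j²(6 5 3; 2 0 -2) = Δ·Π!·Σ² = 2/429  (sign +1)
combine: 4πI² = 1001·7/429·2/429 = 98/1287
take √, sign -1: I = -0.07784287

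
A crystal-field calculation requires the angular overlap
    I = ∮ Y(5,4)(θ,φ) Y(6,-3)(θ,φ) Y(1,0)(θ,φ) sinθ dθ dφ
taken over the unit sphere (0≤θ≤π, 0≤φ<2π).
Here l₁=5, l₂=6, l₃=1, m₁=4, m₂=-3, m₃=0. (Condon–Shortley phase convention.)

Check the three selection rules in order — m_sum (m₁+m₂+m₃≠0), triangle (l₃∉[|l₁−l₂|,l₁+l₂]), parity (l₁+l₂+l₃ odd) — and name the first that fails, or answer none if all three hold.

azimuthal sum: 4 − 3 + 0 = 1  ✗
1 ≤ 1 ≤ 11 (triangle on l)
L = 5 + 6 + 1 = 12 (even)

m_sum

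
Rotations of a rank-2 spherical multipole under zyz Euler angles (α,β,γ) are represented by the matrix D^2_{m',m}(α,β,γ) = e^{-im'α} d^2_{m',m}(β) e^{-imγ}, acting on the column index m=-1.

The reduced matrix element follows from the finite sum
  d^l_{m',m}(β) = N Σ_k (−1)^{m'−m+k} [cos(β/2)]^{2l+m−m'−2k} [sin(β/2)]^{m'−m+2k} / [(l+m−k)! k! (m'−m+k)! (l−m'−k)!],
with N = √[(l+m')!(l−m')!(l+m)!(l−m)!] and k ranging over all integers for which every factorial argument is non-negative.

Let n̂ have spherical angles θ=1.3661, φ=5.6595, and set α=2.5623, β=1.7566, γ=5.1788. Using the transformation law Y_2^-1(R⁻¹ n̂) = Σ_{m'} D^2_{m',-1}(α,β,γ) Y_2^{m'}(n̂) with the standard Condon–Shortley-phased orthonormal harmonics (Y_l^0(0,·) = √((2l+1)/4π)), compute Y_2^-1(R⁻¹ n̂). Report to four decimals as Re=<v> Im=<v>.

Re=0.0366 Im=0.0019

Need the full column D^2_{m',-1} for m'=−2..2 at α=2.5623, β=1.7566, γ=5.1788.
cos(β/2)=0.638460, sin(β/2)=0.769655
d^2_{-2,-1}: single k=1 term ⇒ +0.400616;  D = -0.255678-0.308418i
d^2_{-1,-1}: k∈[0..1] ⇒ +0.166164 -0.724404 = -0.558241;  D = -0.062881-0.554688i
d^2_{0,-1}: k∈[0..1] ⇒ -0.490652 +0.713013 = +0.222361;  D = +0.099992-0.198610i
d^2_{1,-1}: k∈[0..1] ⇒ +0.724404 -0.350900 = +0.373504;  D = -0.323185+0.187235i
d^2_{2,-1}: single k=0 term ⇒ -0.582172;  D = -0.581318-0.031538i
Y_2^{m'}(θ=1.3661,φ=5.6595) and Σ D·Y over m':
  (-0.2557-0.3084i)·(+0.1177+0.3511i)  (-0.0629-0.5547i)·(+0.1248+0.0898i)  (+0.1000-0.1986i)·(-0.2763+0.0000i)  (-0.3232+0.1872i)·(-0.1248+0.0898i)  (-0.5813-0.0315i)·(+0.1177-0.3511i)
Y_2^-1(R⁻¹ n̂) = +0.036567+0.001934i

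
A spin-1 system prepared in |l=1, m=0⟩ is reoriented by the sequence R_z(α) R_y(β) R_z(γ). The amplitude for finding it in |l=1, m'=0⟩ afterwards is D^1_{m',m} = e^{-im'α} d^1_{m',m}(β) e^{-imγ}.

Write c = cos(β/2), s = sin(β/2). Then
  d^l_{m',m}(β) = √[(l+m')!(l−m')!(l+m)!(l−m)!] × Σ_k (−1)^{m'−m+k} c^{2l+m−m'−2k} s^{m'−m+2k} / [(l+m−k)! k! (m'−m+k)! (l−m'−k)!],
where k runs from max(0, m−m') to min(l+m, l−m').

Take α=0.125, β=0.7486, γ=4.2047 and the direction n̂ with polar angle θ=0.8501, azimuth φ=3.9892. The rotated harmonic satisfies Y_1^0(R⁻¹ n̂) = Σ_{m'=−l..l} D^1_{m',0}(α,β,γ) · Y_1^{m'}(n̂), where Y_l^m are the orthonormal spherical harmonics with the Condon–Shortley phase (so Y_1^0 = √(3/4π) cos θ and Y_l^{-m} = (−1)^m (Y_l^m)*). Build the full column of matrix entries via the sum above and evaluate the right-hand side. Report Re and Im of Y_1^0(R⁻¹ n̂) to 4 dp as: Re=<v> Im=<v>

Re=0.0488 Im=0.0000

Need the full column D^1_{m',0} for m'=−1..1 at α=0.1250, β=0.7486, γ=4.2047.
cos(β/2)=0.930764, sin(β/2)=0.365621
d^1_{-1,0}: single k=1 term ⇒ +0.481267;  D = +0.477512+0.060002i
d^1_{0,0}: k∈[0..1] ⇒ +0.866321 -0.133679 = +0.732642;  D = +0.732642+0.000000i
d^1_{1,0}: single k=0 term ⇒ -0.481267;  D = -0.477512+0.060002i
Y_1^{m'}(θ=0.8501,φ=3.9892) and Σ D·Y over m':
  (+0.4775+0.0600i)·(-0.1718+0.1946i)  (+0.7326+0.0000i)·(+0.3224+0.0000i)  (-0.4775+0.0600i)·(+0.1718+0.1946i)
Y_1^0(R⁻¹ n̂) = +0.048812+0.000000i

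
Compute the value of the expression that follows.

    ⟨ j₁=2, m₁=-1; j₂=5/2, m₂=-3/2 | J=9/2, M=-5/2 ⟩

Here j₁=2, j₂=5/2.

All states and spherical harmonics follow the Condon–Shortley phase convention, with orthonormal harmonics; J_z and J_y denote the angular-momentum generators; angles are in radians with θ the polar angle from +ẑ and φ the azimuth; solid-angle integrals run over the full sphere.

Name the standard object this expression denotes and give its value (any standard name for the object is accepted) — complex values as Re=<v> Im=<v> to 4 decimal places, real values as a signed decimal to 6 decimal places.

Clebsch–Gordan coefficient, +√(5/9) ≈ +0.745356

This is a Clebsch–Gordan (vector-coupling) coefficient.
j₁+j₂−J=0  J+j₁−j₂=4  J−j₁+j₂=5  j₁+j₂+J+1=10
(j₁±m₁, j₂±m₂, J±M) = (1,3,1,4,2,7)
P² = 11520
sum k=0..0:
  [0] +1/144 = 1/144
S = 1/144
C² = P²·S² = 5/9 ; C = +0.745356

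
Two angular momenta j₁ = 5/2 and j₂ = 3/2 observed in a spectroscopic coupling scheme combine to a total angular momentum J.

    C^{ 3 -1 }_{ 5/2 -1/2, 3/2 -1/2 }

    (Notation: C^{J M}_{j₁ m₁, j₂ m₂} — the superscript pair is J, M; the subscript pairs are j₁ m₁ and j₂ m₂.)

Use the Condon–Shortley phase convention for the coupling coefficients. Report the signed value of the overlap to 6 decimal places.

+0.129099  (= +√(1/60))

√[7·1!4!2!/8! · 2!3!1!2!2!4!] = √(48/5)
  +(−1)^0/∏(0,1,3,1,1,1)! = 1/6  (running 1/6)
  +(−1)^1/∏(1,0,2,0,2,2)! = -1/8  (running 1/24)
⟨..|..⟩ = √(48/5)·(1/24) = +0.129099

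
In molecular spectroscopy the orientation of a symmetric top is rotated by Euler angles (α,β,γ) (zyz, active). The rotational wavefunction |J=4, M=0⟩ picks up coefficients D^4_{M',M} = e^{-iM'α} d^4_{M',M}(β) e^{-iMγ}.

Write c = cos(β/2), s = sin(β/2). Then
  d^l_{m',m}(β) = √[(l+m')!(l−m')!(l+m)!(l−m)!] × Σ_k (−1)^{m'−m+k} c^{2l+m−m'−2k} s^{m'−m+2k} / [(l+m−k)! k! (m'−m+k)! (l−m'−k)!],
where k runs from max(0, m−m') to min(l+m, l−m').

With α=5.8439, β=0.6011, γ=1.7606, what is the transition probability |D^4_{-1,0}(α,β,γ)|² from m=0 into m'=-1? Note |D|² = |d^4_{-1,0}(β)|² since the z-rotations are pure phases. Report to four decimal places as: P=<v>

D^4_{-1,0}(5.8439,0.6011,1.7606) = e^{-i·-1·5.8439}·d^4_{-1,0}(0.6011)·e^{-i·0·1.7606}. Compute d first:
Half-angle: c=0.955174, s=0.296046. N=√(6·120·24·24)=643.987578
Admissible k: 1..4 (factorial args all ≥0)
  k=1: (−1)^0·643.9876/(144)·0.9552^7·0.2960^1 = +0.960396
  k=2: (−1)^1·643.9876/(24)·0.9552^5·0.2960^3 = -0.553546
  k=3: (−1)^2·643.9876/(24)·0.9552^3·0.2960^5 = +0.053175
  k=4: (−1)^3·643.9876/(144)·0.9552^1·0.2960^7 = -0.000851
d^4_{-1,0}(0.6011) = +0.960396 -0.553546 +0.053175 -0.000851 = +0.459173
|D^4_{-1,0}|² = |d^4_{-1,0}(β)|² = (+0.459173)² = 0.210840 (the z-rotation phases have unit modulus)

P=0.2108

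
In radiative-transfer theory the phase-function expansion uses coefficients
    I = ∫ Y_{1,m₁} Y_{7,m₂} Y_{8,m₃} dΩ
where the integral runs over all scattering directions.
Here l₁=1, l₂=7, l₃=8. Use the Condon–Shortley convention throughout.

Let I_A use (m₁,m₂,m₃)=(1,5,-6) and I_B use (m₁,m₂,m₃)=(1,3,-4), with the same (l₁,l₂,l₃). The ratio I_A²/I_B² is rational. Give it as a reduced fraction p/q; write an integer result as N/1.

Same 1,7,8: normalisation and zero-m 3j drop out of the ratio.
A: Δ: 0! 2! 14! / 17! → 1/2040; sum: t=0:+1/1916006400 = 1/1916006400; 3j²(1 7 8; 1 5 -6) = Δ·Π!·Σ² = 91/2040  (sign +1)
B: Δ: 0! 2! 14! / 17! → 1/2040; sum: t=0:+1/174182400 = 1/174182400; 3j²(1 7 8; 1 3 -4) = Δ·Π!·Σ² = 11/340  (sign +1)
I_A²/I_B² = (91/2040)/(11/340) = 91/66

91/66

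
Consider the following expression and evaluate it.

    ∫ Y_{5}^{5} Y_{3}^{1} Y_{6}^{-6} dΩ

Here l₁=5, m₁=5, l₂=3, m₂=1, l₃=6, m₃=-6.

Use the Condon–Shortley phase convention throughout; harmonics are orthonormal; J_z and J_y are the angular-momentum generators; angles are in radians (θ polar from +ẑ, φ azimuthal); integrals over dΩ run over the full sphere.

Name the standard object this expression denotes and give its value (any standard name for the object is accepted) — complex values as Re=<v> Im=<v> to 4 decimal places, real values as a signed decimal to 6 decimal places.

This is a Gaunt coefficient — the integral of a triple product of spherical harmonics over the sphere.
Rules hold: Σm=0, L=14 even, 2≤6≤8.
N = 11·7·13 = 1001
Δ = 2!·8!·4!/15! = 1/675675
Racah Σ t=0..2: t=0:+1/8640 t=1:−1/2304 t=2:+1/8640 = -7/34560
⇒ 3j(5 3 6; 0 0 0)² = 7/429, sgn -1
Racah Σ t=0..0: t=0:+1/1935360 = 1/1935360
⇒ 3j(5 3 6; 5 1 -6)² = 3/91, sgn +1
4πI² = N·(3j₀)²·(3jₘ)² = 7/13
I = -1·√(0.538462/4π) = -0.20700098

Gaunt coefficient, -0.207001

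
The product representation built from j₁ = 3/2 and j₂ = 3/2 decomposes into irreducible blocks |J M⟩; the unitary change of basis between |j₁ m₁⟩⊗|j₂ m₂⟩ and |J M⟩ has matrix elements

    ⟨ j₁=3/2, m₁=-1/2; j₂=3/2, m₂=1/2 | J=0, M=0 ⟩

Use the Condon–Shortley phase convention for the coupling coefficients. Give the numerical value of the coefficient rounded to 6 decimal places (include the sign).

j₁+j₂−J=3  J+j₁−j₂=0  J−j₁+j₂=0  j₁+j₂+J+1=4
(j₁±m₁, j₂±m₂, J±M) = (1,2,2,1,0,0)
P² = 1
sum k=2..2:
  [2] +1/2 = 1/2
S = 1/2
C² = P²·S² = 1/4 ; C = +0.500000

+√(1/4) = +0.500000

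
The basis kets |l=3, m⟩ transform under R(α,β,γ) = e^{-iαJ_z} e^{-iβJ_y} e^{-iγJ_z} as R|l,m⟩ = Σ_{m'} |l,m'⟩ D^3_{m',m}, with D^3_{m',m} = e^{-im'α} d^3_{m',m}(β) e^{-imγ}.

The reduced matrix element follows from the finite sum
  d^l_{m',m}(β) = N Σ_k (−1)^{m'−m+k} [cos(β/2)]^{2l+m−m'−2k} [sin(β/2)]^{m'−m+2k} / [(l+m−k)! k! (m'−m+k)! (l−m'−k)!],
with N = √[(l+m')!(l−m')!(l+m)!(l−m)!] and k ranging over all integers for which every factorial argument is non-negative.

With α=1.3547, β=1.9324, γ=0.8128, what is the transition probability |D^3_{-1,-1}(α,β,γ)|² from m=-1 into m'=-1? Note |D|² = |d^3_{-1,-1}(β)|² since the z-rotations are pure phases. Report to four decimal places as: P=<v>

Split into d^3_{-1,-1}(β=1.9324) × two z-phases.
With c≡cos(β/2)=0.568430 and s≡sin(β/2)=0.822732, N=[2·24·2·24]^{1/2}=48.000000
Admissible k: 0..2 (factorial args all ≥0)
  k=0: (−1)^0·48.0000/(48)·0.5684^6·0.8227^0 = +0.033734
  k=1: (−1)^1·48.0000/(6)·0.5684^4·0.8227^2 = -0.565346
  k=2: (−1)^2·48.0000/(8)·0.5684^2·0.8227^4 = +0.888256
d^3_{-1,-1}(1.9324) = +0.033734 -0.565346 +0.888256 = +0.356643
|D^3_{-1,-1}|² = |d^3_{-1,-1}(β)|² = (+0.356643)² = 0.127194 (the z-rotation phases have unit modulus)

P=0.1272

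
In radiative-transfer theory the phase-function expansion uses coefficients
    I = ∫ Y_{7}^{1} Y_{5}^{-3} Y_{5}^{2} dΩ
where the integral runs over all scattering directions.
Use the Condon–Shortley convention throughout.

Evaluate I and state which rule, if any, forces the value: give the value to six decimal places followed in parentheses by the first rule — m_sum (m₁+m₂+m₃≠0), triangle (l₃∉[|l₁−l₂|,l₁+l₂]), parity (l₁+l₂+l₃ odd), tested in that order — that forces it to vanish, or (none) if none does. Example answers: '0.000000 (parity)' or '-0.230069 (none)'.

L=17 odd ⇒ parity kills the (l;000) factor ⇒ I = 0

0.000000 (parity)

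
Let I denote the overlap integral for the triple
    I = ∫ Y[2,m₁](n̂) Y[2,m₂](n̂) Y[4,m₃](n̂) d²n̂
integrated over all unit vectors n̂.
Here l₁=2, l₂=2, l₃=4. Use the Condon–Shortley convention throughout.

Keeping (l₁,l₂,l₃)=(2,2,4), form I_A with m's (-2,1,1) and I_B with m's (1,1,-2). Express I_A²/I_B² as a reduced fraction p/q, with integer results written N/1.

1/8

Shared (l₁,l₂,l₃)=(2,2,4): N and (l;000)² cancel in I_A²/I_B².
A: Δ = 0!·4!·4!/9! = 1/630; Racah Σ t=0..0: t=0:+1/144 = 1/144; ⇒ 3j(2 2 4; -2 1 1)² = 1/126, sgn -1
B: Δ = 0!·4!·4!/9! = 1/630; Racah Σ t=0..0: t=0:+1/36 = 1/36; ⇒ 3j(2 2 4; 1 1 -2)² = 4/63, sgn +1
I_A²/I_B² = (1/126)/(4/63) = 1/8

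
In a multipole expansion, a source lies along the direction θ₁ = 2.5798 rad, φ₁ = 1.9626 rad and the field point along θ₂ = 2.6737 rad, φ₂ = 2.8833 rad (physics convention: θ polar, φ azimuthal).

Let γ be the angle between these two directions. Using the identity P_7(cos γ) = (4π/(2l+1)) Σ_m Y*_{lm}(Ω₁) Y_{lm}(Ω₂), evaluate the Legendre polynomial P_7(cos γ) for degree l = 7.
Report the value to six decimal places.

-0.365275

Summing Y*_{l m}(θ₁,φ₁)·Y_{l m}(θ₂,φ₂) over m ∈ [−7, 7]; prefactor 4π/(2·7+1) = 0.837758:
  m=-7: (+0.002365+0.005609i) × (+0.000446-0.001845i) = +0.000011-0.000002i  (running Σ = +0.000011-0.000002i)
  m=-6: (-0.025448+0.025723i) × (-0.000296-0.014050i) = +0.000369+0.000350i  (running Σ = +0.000380+0.000348i)
  m=-5: (-0.121082-0.049520i) × (-0.017662-0.061575i) = -0.000911+0.008330i  (running Σ = -0.000530+0.008678i)
  m=-4: (-0.001130-0.315626i) × (-0.102080-0.171215i) = -0.053924+0.032413i  (running Σ = -0.054455+0.041091i)
  m=-3: (+0.448897-0.187353i) × (-0.298531-0.292315i) = -0.188776-0.075288i  (running Σ = -0.243230-0.034198i)
  m=-2: (+0.254758+0.253847i) × (-0.447449-0.254168i) = -0.049472-0.178335i  (running Σ = -0.292702-0.212533i)
  m=-1: (+0.059973-0.145155i) × (-0.147235-0.038899i) = -0.014476+0.019039i  (running Σ = -0.307179-0.193494i)
  m=0: (+0.419844-0.000000i) × (+0.424782+0.000000i) = +0.178342+0.000000i  (running Σ = -0.128836-0.193494i)
  m=1: (-0.059973-0.145155i) × (+0.147235-0.038899i) = -0.014476-0.019039i  (running Σ = -0.143313-0.212533i)
  m=2: (+0.254758-0.253847i) × (-0.447449+0.254168i) = -0.049472+0.178335i  (running Σ = -0.192785-0.034198i)
  m=3: (-0.448897-0.187353i) × (+0.298531-0.292315i) = -0.188776+0.075288i  (running Σ = -0.381560+0.041091i)
  m=4: (-0.001130+0.315626i) × (-0.102080+0.171215i) = -0.053924-0.032413i  (running Σ = -0.435485+0.008678i)
  m=5: (+0.121082-0.049520i) × (+0.017662-0.061575i) = -0.000911-0.008330i  (running Σ = -0.436395+0.000348i)
  m=6: (-0.025448-0.025723i) × (-0.000296+0.014050i) = +0.000369-0.000350i  (running Σ = -0.436026-0.000002i)
  m=7: (-0.002365+0.005609i) × (-0.000446-0.001845i) = +0.000011+0.000002i  (running Σ = -0.436015-0.000000i)
Total Σ_m = -0.436015-0.000000i. Multiply by 0.837758: -0.365275-0.000000i. P_7(cos γ) = -0.365275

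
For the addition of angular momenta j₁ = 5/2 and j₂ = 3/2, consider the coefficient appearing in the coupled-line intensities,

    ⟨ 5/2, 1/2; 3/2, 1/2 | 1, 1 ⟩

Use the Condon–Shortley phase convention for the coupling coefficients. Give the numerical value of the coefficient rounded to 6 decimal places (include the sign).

+0.387298

j₁+j₂−J=3  J+j₁−j₂=2  J−j₁+j₂=0  j₁+j₂+J+1=6
(j₁±m₁, j₂±m₂, J±M) = (3,2,2,1,2,0)
P² = 12/5
sum k=2..2:
  [2] +1/4 = 1/4
S = 1/4
C² = P²·S² = 3/20 ; C = +0.387298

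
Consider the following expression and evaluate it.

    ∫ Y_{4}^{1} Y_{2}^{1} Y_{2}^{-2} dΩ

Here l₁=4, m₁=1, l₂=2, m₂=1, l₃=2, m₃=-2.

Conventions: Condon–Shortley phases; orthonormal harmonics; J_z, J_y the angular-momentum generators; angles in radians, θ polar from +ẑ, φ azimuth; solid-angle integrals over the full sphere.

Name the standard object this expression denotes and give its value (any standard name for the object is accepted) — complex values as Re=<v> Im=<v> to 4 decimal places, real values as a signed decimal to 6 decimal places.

This is a Gaunt coefficient — the integral of a triple product of spherical harmonics over the sphere.
Checks pass: Σm=0; 8 even; l₃=2∈[2,6].
(2·4+1)(2·2+1)(2·2+1) = 225
Δ: 4! 4! 0! / 9! → 1/630
sum: t=2:+1/16 = 1/16
3j²(4 2 2; 0 0 0) = Δ·Π!·Σ² = 2/35  (sign +1)
sum: t=3:−1/144 = -1/144
3j²(4 2 2; 1 1 -2) = Δ·Π!·Σ² = 1/126  (sign -1)
combine: 4πI² = 225·2/35·1/126 = 5/49
take √, sign -1: I = -0.09011188

Gaunt coefficient, -0.090112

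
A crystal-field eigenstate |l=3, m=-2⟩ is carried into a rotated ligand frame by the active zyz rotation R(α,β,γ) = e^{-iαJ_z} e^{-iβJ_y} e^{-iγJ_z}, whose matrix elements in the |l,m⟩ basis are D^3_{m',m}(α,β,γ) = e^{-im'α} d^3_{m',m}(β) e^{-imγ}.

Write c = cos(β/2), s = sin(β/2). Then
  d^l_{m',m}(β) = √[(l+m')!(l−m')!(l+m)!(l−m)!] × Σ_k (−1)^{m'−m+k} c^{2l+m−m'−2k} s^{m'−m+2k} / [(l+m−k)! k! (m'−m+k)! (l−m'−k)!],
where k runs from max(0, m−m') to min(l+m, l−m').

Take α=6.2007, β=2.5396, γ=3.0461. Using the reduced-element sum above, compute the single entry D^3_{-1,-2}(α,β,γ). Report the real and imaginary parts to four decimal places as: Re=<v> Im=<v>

Re=0.1316 Im=-0.0369

First d^3_{-1,-2}(β=2.5396), then the phase factors e^{-i(-1)α} and e^{-i(-2)γ}:
c=cos(2.539600/2)=0.296472, s=sin(2.539600/2)=0.955042; N=√[2·24·1·120]=75.894664
Admissible k: 0..1 (factorial args all ≥0)
  k=0: (−1)^1·75.8947/(24)·0.2965^5·0.9550^1 = -0.006917
  k=1: (−1)^2·75.8947/(12)·0.2965^3·0.9550^3 = +0.143565
d^3_{-1,-2}(2.5396) = -0.006917 +0.143565 = +0.136647
Phases: e^{-i·(-1)·6.2007}=+0.996600-0.082392i, e^{-i·(-2)·3.0461}=+0.981818-0.189826i ⇒ D=+0.131569-0.036905i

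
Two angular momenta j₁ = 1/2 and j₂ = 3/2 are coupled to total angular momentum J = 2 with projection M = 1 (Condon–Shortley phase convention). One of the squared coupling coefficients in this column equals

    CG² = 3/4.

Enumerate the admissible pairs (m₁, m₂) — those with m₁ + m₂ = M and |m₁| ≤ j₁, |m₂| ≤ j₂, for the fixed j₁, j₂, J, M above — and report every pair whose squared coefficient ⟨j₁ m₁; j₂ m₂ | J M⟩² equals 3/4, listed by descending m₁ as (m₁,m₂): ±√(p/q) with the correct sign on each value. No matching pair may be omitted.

(1/2,1/2): +√(3/4)

Admissible pairs with m₁+m₂ = M = 1: (-1/2,3/2), (1/2,1/2)
  (m₁,m₂)=(1/2,1/2): CG² = 3/4, CG = +√(3/4)   ← matches the target
  (m₁,m₂)=(-1/2,3/2): CG² = 1/4, CG = +√(1/4)
Pairs with CG² = 3/4: (1/2,1/2): +√(3/4)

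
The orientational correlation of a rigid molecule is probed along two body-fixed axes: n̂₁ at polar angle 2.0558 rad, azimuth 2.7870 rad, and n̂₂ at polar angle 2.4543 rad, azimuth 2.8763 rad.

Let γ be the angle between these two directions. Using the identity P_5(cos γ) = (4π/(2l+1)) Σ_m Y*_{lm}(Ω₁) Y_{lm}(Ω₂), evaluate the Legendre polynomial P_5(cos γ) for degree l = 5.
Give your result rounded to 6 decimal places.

0.097101

Summing Y*_{l m}(θ₁,φ₁)·Y_{l m}(θ₂,φ₂) over m ∈ [−5, 5]; prefactor 4π/(2·5+1) = 1.142397:
  m=-5: Y*=0.05050 + 0.24639j  Y=-0.01154 - 0.04629j  product 0.01082 - 0.00518j
  m=-4: Y*=-0.06364 + 0.41428j  Y=-0.08967 - 0.16046j  product 0.07218 - 0.02694j
  m=-3: Y*=-0.11121 + 0.20022j  Y=-0.27057 - 0.27630j  product 0.08541 - 0.02345j
  m=-2: Y*=0.16328 - 0.14012j  Y=-0.36040 - 0.21145j  product -0.08848 + 0.01597j
  m=-1: Y*=0.27923 - 0.10338j  Y=-0.02586 - 0.00703j  product -0.00795 + 0.00071j
  m=+0: Y*=-0.15057 + 0.00000j  Y=0.39176 + 0.00000j  product -0.05899 + 0.00000j
  m=+1: Y*=-0.27923 - 0.10338j  Y=0.02586 - 0.00703j  product -0.00795 - 0.00071j
  m=+2: Y*=0.16328 + 0.14012j  Y=-0.36040 + 0.21145j  product -0.08848 - 0.01597j
  m=+3: Y*=0.11121 + 0.20022j  Y=0.27057 - 0.27630j  product 0.08541 + 0.02345j
  m=+4: Y*=-0.06364 - 0.41428j  Y=-0.08967 + 0.16046j  product 0.07218 + 0.02694j
  m=+5: Y*=-0.05050 + 0.24639j  Y=0.01154 - 0.04629j  product 0.01082 + 0.00518j
Σ over m = 0.08500 - 0.00000j; ×(4π/11) → 0.09710 - 0.00000j. Real part: 0.097101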